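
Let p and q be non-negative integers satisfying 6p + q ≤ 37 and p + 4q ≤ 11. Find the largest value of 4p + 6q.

(p,q)=(6,1): 6·6+1·1=37≤37, 1·6+4·1=10≤11, objective 30.
(p,q)=(5,1): 6·5+1·1=31≤37, 1·5+4·1=9≤11, objective 26.
The best lattice point is (6,1), giving 30.

30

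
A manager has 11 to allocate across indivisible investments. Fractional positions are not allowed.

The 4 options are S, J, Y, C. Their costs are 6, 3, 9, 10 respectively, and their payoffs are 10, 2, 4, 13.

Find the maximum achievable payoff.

13

This is a 0-1 knapsack instance.
Allowing fractional choices, the relaxed optimum would be about 16.5, but investments are indivisible.
S + J: cost 6 + 3 = 9 ≤ 11, payoff 10 + 2 = 12.
S: cost 6 ≤ 11, payoff 10.
C: cost 10 ≤ 11, payoff 13.
Best is C with total payoff 13.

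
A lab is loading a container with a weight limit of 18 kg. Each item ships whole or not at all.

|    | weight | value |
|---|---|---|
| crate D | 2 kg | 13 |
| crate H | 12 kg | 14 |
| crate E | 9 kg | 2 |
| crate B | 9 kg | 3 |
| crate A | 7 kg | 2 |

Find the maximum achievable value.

27

Take crate D and crate H: weight 2 + 12 = 14 ≤ 18, value 13 + 14 = 27.
No other feasible combination does better.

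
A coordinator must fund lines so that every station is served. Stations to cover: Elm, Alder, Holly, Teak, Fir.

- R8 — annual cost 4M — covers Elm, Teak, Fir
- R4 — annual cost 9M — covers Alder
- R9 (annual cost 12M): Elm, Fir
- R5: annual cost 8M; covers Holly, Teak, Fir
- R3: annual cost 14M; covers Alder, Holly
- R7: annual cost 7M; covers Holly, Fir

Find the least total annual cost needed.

18

This is a weighted set-cover instance.
Choose R8 and R3: together they cover Elm, Alder, Holly, Teak, Fir — every station.
Total annual cost: 4 + 14 = 18.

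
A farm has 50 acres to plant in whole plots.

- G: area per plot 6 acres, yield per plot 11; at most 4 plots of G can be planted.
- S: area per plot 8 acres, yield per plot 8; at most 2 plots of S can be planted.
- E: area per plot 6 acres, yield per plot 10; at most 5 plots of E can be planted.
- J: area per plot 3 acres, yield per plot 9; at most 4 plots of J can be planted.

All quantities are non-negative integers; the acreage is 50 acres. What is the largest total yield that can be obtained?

100

This is a bounded integer knapsack.
3×G, 3×E, and 4×J: area 48 ≤ 50, yield 3·11 + 3·10 + 4·9 = 99.
4×G, 2×E, and 4×J: area 48 ≤ 50, yield 4·11 + 2·10 + 4·9 = 100.
Best is 100.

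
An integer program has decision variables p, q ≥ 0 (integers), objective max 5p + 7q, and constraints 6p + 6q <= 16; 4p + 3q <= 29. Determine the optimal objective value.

14

Relaxing integrality, the LP optimum is 18.67 at (p,q) = (0, 2.67), which is not an integer point.
(p,q)=(0,2): 6·0+6·2=12≤16, 4·0+3·2=6≤29, objective 14.
(p,q)=(1,1): 6·1+6·1=12≤16, 4·1+3·1=7≤29, objective 12.
No feasible integer point exceeds 14.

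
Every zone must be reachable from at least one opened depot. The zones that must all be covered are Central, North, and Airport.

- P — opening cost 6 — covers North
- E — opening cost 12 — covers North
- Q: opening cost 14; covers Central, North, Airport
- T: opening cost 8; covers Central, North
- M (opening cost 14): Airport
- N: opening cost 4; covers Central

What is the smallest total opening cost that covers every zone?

The greedy cost-per-new-zone heuristic would pick T and Q for 22, but a cheaper cover exists.
Q alone covers Central, North, Airport — every zone.
Total opening cost: 14.
No cover costs less than 14.

14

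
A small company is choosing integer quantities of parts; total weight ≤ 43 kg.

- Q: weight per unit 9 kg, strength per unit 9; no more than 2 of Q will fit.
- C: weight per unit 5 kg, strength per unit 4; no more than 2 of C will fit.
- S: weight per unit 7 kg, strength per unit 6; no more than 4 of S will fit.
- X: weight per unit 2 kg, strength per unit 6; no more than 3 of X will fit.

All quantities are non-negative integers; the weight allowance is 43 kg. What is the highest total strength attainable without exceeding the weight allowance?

Take 2×Q, 1×C, 2×S, and 3×X: weight 43 ≤ 43, strength 2·9 + 1·4 + 2·6 + 3·6 = 52.
X has the best ratio (6/2) and is taken to its limit of 3; remaining capacity is filled optimally with the others.

52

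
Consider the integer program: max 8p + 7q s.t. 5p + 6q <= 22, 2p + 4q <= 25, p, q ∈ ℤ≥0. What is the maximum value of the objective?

32

(p,q)=(4,0): 5·4+6·0=20≤22, 2·4+4·0=8≤25, objective 32.
(p,q)=(3,1): 5·3+6·1=21≤22, 2·3+4·1=10≤25, objective 31.
The best lattice point is (4,0), giving 32.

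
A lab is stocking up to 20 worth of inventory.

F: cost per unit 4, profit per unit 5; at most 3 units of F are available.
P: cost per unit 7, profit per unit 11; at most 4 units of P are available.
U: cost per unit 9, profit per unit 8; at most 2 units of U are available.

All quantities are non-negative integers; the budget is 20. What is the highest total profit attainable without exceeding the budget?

27

P has the best ratio (11/7); taking only P gives at most 2×11 = 22 (stopped by the cost limit).
Mixing does better — 1×F and 2×P: cost 18 ≤ 20, profit 1·5 + 2·11 = 27.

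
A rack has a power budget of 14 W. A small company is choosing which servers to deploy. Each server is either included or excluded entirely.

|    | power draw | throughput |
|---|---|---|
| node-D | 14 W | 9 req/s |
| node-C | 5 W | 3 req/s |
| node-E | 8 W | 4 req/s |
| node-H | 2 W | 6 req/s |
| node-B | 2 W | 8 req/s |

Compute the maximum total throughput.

Take node-E, node-H, and node-B: power draw 8 + 2 + 2 = 12 ≤ 14, throughput 4 + 6 + 8 = 18.
No other feasible combination does better.

18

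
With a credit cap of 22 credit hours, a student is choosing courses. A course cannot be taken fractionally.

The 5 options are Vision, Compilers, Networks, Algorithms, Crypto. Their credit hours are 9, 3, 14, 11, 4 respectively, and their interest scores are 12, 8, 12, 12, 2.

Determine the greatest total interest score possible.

24

Allowing fractional choices, the relaxed optimum would be about 30.9, but courses are indivisible.
Compilers + Algorithms + Crypto: credit hours 3 + 11 + 4 = 18 ≤ 22, interest score 8 + 12 + 2 = 22.
Vision + Compilers + Crypto: credit hours 9 + 3 + 4 = 16 ≤ 22, interest score 12 + 8 + 2 = 22.
Vision + Algorithms: credit hours 9 + 11 = 20 ≤ 22, interest score 12 + 12 = 24.
Best is Vision and Algorithms with total interest score 24.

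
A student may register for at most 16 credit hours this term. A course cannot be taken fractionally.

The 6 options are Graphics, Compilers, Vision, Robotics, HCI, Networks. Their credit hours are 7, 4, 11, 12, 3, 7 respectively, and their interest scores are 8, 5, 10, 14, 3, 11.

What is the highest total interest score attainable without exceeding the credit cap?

Allowing fractional choices, the relaxed optimum would be about 21.8, but courses are indivisible.
Compilers + HCI + Networks: credit hours 4 + 3 + 7 = 14 ≤ 16, interest score 5 + 3 + 11 = 19.
Compilers + Robotics: credit hours 4 + 12 = 16 ≤ 16, interest score 5 + 14 = 19.
Graphics + Networks: credit hours 7 + 7 = 14 ≤ 16, interest score 8 + 11 = 19.
The maximum interest score is 19; one optimal choice is Graphics and Networks.

19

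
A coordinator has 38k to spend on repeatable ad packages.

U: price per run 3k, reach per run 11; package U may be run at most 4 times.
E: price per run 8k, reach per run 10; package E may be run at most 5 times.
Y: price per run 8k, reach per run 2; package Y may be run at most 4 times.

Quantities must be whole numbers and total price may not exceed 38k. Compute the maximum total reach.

U has the best ratio (11/3); taking only U gives at most 4×11 = 44 (stopped by the supply cap of 4).
Mixing does better — 4×U and 3×E: price 36 ≤ 38, reach 4·11 + 3·10 = 74.

74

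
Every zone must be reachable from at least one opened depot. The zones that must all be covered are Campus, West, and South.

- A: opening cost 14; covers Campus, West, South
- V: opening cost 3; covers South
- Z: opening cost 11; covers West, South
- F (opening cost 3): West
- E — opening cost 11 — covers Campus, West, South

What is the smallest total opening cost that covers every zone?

The greedy cost-per-new-zone heuristic would pick V, F, and E for 17, but a cheaper cover exists.
E alone covers Campus, West, South — every zone.
Total opening cost: 11.
No cover costs less than 11.

11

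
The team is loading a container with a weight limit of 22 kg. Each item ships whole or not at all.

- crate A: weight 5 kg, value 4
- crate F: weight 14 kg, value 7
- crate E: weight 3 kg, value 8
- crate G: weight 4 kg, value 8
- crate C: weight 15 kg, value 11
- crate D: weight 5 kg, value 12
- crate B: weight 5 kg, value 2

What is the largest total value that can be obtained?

34

crate A + crate E + crate G + crate D + crate B: weight 5 + 3 + 4 + 5 + 5 = 22 ≤ 22, value 4 + 8 + 8 + 12 + 2 = 34.
crate A + crate E + crate G + crate D: weight 5 + 3 + 4 + 5 = 17 ≤ 22, value 4 + 8 + 8 + 12 = 32.
Best is crate A, crate E, crate G, crate D, and crate B with total value 34.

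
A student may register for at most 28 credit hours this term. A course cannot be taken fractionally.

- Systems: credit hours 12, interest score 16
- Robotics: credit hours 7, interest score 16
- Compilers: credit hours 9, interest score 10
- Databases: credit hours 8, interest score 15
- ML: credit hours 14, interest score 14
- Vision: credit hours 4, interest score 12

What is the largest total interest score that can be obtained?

53

This is an integer program with binary decision variables.
Allowing fractional choices, the relaxed optimum would be about 55.0, but courses are indivisible.
Robotics + Compilers + Databases + Vision: credit hours 7 + 9 + 8 + 4 = 28 ≤ 28, interest score 16 + 10 + 15 + 12 = 53.
Systems + Robotics + Databases: credit hours 12 + 7 + 8 = 27 ≤ 28, interest score 16 + 16 + 15 = 47.
Best is Robotics, Compilers, Databases, and Vision with total interest score 53.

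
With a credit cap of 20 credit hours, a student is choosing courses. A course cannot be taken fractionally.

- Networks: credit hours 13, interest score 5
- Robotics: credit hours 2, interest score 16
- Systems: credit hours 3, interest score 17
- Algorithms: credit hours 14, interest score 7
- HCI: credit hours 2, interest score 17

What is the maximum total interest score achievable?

Allowing fractional choices, the relaxed optimum would be about 56.5, but courses are indivisible.
Robotics + Systems + HCI: credit hours 2 + 3 + 2 = 7 ≤ 20, interest score 16 + 17 + 17 = 50.
Networks + Robotics + Systems + HCI: credit hours 13 + 2 + 3 + 2 = 20 ≤ 20, interest score 5 + 16 + 17 + 17 = 55.
Best is Networks, Robotics, Systems, and HCI with total interest score 55.

55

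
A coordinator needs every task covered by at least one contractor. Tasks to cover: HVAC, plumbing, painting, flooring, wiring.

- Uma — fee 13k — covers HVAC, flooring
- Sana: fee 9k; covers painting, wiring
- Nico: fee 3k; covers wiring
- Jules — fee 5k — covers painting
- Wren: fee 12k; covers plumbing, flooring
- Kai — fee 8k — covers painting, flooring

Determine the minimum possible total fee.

33

The greedy cost-per-new-task heuristic would pick Nico, Kai, Wren, and Uma for 36, but a cheaper cover exists.
Choose Uma, Nico, Jules, and Wren: together they cover HVAC, plumbing, painting, flooring, wiring — every task.
Total fee: 13 + 3 + 5 + 12 = 33.
No cover costs less than 33.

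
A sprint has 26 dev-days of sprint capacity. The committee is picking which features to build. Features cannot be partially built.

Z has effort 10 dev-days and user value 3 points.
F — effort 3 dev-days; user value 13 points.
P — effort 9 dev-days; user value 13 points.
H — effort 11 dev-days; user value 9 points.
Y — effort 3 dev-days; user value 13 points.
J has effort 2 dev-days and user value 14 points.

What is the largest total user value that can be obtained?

53

Take F, P, Y, and J: effort 3 + 9 + 3 + 2 = 17 ≤ 26, user value 13 + 13 + 13 + 14 = 53.
No other feasible combination does better.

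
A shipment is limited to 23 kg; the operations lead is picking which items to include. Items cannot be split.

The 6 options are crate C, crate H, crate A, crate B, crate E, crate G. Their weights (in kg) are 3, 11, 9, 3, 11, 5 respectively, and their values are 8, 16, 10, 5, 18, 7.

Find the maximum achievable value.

Treat it as a binary knapsack problem.
Take crate C, crate B, crate E, and crate G: weight 3 + 3 + 11 + 5 = 22 ≤ 23, value 8 + 5 + 18 + 7 = 38.
No other feasible combination does better.

38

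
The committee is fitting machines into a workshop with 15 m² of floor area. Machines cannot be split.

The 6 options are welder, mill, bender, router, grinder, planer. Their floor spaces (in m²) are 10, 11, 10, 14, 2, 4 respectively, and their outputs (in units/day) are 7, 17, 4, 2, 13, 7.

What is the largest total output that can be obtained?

This is a 0-1 knapsack instance.
Take mill and grinder: floor space 11 + 2 = 13 ≤ 15, output 17 + 13 = 30.
No other feasible combination does better.

30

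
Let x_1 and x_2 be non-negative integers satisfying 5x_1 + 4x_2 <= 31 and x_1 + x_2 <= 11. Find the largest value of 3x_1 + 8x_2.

The continuous relaxation peaks at (0, 7.75) with value 62.00; rounding to a feasible lattice point costs some objective.
(x_1,x_2)=(0,7): 5·0+4·7=28≤31, 1·0+1·7=7≤11, objective 56.
(x_1,x_2)=(1,6): 5·1+4·6=29≤31, 1·1+1·6=7≤11, objective 51.
No feasible integer point exceeds 56.

56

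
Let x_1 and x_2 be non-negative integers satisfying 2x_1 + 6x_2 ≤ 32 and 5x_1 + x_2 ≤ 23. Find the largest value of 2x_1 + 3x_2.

The continuous relaxation peaks at (3.79, 4.07) with value 19.79; rounding to a feasible lattice point costs some objective.
(x_1,x_2)=(3,4): 2·3+6·4=30≤32, 5·3+1·4=19≤23, objective 18.
(x_1,x_2)=(4,3): 2·4+6·3=26≤32, 5·4+1·3=23≤23, objective 17.
(x_1,x_2)=(2,4): 2·2+6·4=28≤32, 5·2+1·4=14≤23, objective 16.
No feasible integer point exceeds 18.

18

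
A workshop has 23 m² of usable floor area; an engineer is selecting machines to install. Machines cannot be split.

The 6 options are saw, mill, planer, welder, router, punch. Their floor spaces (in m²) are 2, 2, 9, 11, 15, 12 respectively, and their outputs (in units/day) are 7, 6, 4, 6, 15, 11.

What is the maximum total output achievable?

saw + mill + punch: floor space 2 + 2 + 12 = 16 ≤ 23, output 7 + 6 + 11 = 24.
saw + mill + router: floor space 2 + 2 + 15 = 19 ≤ 23, output 7 + 6 + 15 = 28.
Best is saw, mill, and router with total output 28.

28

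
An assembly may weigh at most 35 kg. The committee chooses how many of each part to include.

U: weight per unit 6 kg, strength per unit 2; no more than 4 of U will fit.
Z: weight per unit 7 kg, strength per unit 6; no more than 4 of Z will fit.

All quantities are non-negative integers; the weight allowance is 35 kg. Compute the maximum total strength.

1×U and 4×Z: weight 34 ≤ 35, strength 1·2 + 4·6 = 26.
4×Z: weight 28 ≤ 35, strength 4·6 = 24.
Best is 26.

26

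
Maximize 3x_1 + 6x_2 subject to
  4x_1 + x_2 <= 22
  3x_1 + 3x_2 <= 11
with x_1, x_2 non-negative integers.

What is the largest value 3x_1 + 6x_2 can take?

(x_1,x_2)=(0,3): 4·0+1·3=3≤22, 3·0+3·3=9≤11, objective 18.
(x_1,x_2)=(1,2): 4·1+1·2=6≤22, 3·1+3·2=9≤11, objective 15.
(x_1,x_2)=(0,2): 4·0+1·2=2≤22, 3·0+3·2=6≤11, objective 12.
No feasible integer point exceeds 18.

18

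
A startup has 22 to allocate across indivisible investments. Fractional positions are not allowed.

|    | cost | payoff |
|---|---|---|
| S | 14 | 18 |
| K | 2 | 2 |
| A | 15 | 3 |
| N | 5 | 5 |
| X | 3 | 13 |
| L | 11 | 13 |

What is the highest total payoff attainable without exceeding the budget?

Take S, N, and X: cost 14 + 5 + 3 = 22 ≤ 22, payoff 18 + 5 + 13 = 36.
No other feasible combination does better.

36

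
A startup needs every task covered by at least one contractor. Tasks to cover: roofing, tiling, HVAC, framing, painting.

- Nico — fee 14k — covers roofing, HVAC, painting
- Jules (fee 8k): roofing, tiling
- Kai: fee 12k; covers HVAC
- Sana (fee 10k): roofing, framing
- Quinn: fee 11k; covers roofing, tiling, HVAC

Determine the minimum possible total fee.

This is an integer covering problem.
Choose Nico, Jules, and Sana: together they cover roofing, tiling, HVAC, framing, painting — every task.
Total fee: 14 + 8 + 10 = 32.

32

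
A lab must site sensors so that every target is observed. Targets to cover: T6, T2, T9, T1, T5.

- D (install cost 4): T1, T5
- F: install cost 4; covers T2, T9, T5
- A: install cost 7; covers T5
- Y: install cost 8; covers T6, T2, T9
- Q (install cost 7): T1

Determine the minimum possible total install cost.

12

The greedy cost-per-new-target heuristic would pick F, D, and Y for 16, but a cheaper cover exists.
Choose D and Y: together they cover T6, T2, T9, T1, T5 — every target.
Total install cost: 4 + 8 = 12.
No cover costs less than 12.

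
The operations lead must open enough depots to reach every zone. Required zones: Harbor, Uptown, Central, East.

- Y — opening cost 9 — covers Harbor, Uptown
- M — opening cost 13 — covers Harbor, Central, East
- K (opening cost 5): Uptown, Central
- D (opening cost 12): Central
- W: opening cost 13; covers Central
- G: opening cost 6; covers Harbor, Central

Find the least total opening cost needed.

Choose M and K: together they cover Harbor, Uptown, Central, East — every zone.
Total opening cost: 13 + 5 = 18.

18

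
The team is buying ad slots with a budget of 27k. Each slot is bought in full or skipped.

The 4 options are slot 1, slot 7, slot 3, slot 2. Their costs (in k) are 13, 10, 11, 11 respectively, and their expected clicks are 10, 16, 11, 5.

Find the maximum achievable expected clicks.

Allowing fractional choices, the relaxed optimum would be about 31.6, but ad slots are indivisible.
slot 7 + slot 2: cost 10 + 11 = 21 ≤ 27, expected clicks 16 + 5 = 21.
slot 1 + slot 7: cost 13 + 10 = 23 ≤ 27, expected clicks 10 + 16 = 26.
slot 7 + slot 3: cost 10 + 11 = 21 ≤ 27, expected clicks 16 + 11 = 27.
Best is slot 7 and slot 3 with total expected clicks 27.

27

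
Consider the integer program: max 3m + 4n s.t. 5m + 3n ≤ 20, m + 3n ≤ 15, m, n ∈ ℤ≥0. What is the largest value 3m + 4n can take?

20

The continuous relaxation peaks at (1.25, 4.58) with value 22.08; rounding to a feasible lattice point costs some objective.
(m,n)=(0,5): 5·0+3·5=15≤20, 1·0+3·5=15≤15, objective 20.
(m,n)=(1,4): 5·1+3·4=17≤20, 1·1+3·4=13≤15, objective 19.
(m,n)=(2,3): 5·2+3·3=19≤20, 1·2+3·3=11≤15, objective 18.
Maximum is 20 at (m,n)=(0,5).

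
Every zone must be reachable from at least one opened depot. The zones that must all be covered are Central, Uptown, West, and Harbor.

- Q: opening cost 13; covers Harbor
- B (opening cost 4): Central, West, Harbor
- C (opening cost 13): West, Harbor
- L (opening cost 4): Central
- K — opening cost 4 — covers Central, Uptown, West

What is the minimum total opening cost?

8

Choose B and K: together they cover Central, Uptown, West, Harbor — every zone.
Total opening cost: 4 + 4 = 8.
No cover costs less than 8.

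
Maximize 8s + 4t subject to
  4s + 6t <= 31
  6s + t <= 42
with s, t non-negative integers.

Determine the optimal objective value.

(s,t)=(7,0) is feasible, giving 56.
(s,t)=(6,1) is feasible, giving 52.
(s,t)=(6,0) is feasible, giving 48.
(s,t)=(5,1) is feasible, giving 44.
No feasible integer point exceeds 56.

56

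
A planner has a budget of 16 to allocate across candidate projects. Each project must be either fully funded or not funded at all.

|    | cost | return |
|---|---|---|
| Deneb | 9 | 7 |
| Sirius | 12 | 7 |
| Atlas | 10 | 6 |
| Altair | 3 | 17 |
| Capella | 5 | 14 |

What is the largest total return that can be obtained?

Allowing fractional choices, the relaxed optimum would be about 37.2, but projects are indivisible.
Altair + Capella: cost 3 + 5 = 8 ≤ 16, return 17 + 14 = 31.
Deneb + Altair: cost 9 + 3 = 12 ≤ 16, return 7 + 17 = 24.
Best is Altair and Capella with total return 31.

31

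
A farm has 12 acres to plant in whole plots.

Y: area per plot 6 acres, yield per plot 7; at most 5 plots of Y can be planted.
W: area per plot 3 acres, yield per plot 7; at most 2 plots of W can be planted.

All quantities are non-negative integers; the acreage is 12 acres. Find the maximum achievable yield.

21

W has the best ratio (7/3); taking only W gives at most 2×7 = 14 (stopped by the supply cap of 2).
Mixing does better — 1×Y and 2×W: area 12 ≤ 12, yield 1·7 + 2·7 = 21.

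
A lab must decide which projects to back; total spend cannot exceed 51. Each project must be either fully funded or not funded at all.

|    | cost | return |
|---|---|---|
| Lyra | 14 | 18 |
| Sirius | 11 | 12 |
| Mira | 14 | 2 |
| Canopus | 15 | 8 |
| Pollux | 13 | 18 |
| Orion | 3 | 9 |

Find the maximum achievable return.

57

Allowing fractional choices, the relaxed optimum would be about 62.3, but projects are indivisible.
Lyra + Sirius + Pollux: cost 14 + 11 + 13 = 38 ≤ 51, return 18 + 12 + 18 = 48.
Lyra + Sirius + Pollux + Orion: cost 14 + 11 + 13 + 3 = 41 ≤ 51, return 18 + 12 + 18 + 9 = 57.
Lyra + Canopus + Pollux + Orion: cost 14 + 15 + 13 + 3 = 45 ≤ 51, return 18 + 8 + 18 + 9 = 53.
Best is Lyra, Sirius, Pollux, and Orion with total return 57.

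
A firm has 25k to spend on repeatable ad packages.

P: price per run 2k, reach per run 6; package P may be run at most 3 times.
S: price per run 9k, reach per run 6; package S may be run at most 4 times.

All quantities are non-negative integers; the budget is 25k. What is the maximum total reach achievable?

30

P has the best ratio (6/2); taking only P gives at most 3×6 = 18 (stopped by the supply cap of 3).
Mixing does better — 3×P and 2×S: price 24 ≤ 25, reach 3·6 + 2·6 = 30.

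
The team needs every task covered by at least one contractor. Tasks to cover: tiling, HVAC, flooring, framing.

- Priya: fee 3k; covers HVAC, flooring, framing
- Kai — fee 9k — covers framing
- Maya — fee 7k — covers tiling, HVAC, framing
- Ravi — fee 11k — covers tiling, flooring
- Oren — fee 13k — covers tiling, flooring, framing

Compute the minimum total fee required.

10

Choose Priya and Maya: together they cover tiling, HVAC, flooring, framing — every task.
Total fee: 3 + 7 = 10.
No cover costs less than 10.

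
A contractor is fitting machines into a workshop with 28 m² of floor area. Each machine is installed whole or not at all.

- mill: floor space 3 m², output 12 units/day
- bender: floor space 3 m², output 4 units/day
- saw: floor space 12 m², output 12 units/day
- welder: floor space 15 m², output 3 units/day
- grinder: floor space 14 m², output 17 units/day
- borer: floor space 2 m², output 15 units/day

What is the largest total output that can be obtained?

This is an integer program with binary decision variables.
mill + bender + grinder + borer: floor space 3 + 3 + 14 + 2 = 22 ≤ 28, output 12 + 4 + 17 + 15 = 48.
mill + grinder + borer: floor space 3 + 14 + 2 = 19 ≤ 28, output 12 + 17 + 15 = 44.
Best is mill, bender, grinder, and borer with total output 48.

48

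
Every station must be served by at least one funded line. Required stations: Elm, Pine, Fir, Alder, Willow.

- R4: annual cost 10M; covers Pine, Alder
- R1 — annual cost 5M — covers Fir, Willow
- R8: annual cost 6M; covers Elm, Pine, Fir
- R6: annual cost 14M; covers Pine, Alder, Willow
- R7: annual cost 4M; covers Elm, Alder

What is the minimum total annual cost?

15

Choose R1, R8, and R7: together they cover Elm, Pine, Fir, Alder, Willow — every station.
Total annual cost: 5 + 6 + 4 = 15.
No cover costs less than 15.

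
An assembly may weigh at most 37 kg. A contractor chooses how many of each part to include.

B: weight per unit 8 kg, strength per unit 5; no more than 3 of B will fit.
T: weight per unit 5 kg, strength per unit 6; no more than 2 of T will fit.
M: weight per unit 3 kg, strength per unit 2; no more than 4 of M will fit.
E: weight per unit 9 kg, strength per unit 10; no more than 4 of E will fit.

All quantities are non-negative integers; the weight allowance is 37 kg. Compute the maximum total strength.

42

T has the best ratio (6/5); taking only T gives at most 2×6 = 12 (stopped by the supply cap of 2).
Mixing does better — 2×T and 3×E: weight 37 ≤ 37, strength 2·6 + 3·10 = 42.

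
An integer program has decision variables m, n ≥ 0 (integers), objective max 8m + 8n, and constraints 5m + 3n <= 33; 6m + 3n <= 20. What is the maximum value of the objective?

48

(m,n)=(0,6): 5·0+3·6=18≤33, 6·0+3·6=18≤20, objective 48.
(m,n)=(0,5): 5·0+3·5=15≤33, 6·0+3·5=15≤20, objective 40.
Maximum is 48 at (m,n)=(0,6).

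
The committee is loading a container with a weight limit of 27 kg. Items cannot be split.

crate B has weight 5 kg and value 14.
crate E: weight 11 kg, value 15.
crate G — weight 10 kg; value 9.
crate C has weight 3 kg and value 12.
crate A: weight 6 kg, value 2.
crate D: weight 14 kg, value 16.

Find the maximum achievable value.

43

Allowing fractional choices, the relaxed optimum would be about 50.1, but items are indivisible.
crate B + crate E + crate C: weight 5 + 11 + 3 = 19 ≤ 27, value 14 + 15 + 12 = 41.
crate B + crate E + crate C + crate A: weight 5 + 11 + 3 + 6 = 25 ≤ 27, value 14 + 15 + 12 + 2 = 43.
crate B + crate C + crate D: weight 5 + 3 + 14 = 22 ≤ 27, value 14 + 12 + 16 = 42.
Best is crate B, crate E, crate C, and crate A with total value 43.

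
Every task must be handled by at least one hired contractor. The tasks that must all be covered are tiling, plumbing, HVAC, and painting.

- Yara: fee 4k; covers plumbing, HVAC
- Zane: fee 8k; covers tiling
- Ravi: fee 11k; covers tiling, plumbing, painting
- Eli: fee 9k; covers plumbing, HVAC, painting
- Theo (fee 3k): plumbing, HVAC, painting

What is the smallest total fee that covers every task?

This is a weighted set-cover instance.
Choose Zane and Theo: together they cover tiling, plumbing, HVAC, painting — every task.
Total fee: 8 + 3 = 11.
No cover costs less than 11.

11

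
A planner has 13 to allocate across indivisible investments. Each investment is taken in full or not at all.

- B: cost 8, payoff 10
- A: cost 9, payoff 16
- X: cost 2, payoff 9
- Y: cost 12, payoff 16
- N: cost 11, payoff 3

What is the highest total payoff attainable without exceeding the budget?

Allowing fractional choices, the relaxed optimum would be about 27.7, but investments are indivisible.
B + X: cost 8 + 2 = 10 ≤ 13, payoff 10 + 9 = 19.
A + X: cost 9 + 2 = 11 ≤ 13, payoff 16 + 9 = 25.
Best is A and X with total payoff 25.

25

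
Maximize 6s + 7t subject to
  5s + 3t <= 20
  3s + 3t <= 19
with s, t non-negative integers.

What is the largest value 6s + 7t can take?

42

(s,t)=(0,6): 5·0+3·6=18≤20, 3·0+3·6=18≤19, objective 42.
(s,t)=(1,5): 5·1+3·5=20≤20, 3·1+3·5=18≤19, objective 41.
(s,t)=(0,5): 5·0+3·5=15≤20, 3·0+3·5=15≤19, objective 35.
The best lattice point is (0,6), giving 42.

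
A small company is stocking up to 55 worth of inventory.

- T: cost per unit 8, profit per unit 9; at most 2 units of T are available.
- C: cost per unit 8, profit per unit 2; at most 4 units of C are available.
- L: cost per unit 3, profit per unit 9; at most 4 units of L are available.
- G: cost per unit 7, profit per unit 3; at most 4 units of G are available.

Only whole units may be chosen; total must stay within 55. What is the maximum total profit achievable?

63

L has the best ratio (9/3); taking only L gives at most 4×9 = 36 (stopped by the supply cap of 4).
Mixing does better — 2×T, 4×L, and 3×G: cost 49 ≤ 55, profit 2·9 + 4·9 + 3·3 = 63.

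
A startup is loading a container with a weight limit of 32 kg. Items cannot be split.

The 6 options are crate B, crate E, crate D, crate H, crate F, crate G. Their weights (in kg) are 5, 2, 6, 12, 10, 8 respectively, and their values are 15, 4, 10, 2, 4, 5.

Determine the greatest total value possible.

This is a 0-1 knapsack instance.
Take crate B, crate E, crate D, crate F, and crate G: weight 5 + 2 + 6 + 10 + 8 = 31 ≤ 32, value 15 + 4 + 10 + 4 + 5 = 38.
No other feasible combination does better.

38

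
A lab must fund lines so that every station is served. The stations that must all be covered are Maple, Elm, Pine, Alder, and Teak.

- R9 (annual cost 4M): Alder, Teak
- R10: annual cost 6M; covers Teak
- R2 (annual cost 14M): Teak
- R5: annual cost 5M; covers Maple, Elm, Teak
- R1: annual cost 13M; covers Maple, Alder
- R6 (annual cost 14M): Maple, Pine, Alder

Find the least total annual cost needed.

19

The greedy cost-per-new-station heuristic would pick R5, R9, and R6 for 23, but a cheaper cover exists.
Choose R5 and R6: together they cover Maple, Elm, Pine, Alder, Teak — every station.
Total annual cost: 5 + 14 = 19.
No cover costs less than 19.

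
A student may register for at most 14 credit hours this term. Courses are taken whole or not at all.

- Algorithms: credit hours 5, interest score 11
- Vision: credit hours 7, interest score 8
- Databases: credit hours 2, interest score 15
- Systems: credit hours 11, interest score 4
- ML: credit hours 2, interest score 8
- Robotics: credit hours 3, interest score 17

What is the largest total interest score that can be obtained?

Take Algorithms, Databases, ML, and Robotics: credit hours 5 + 2 + 2 + 3 = 12 ≤ 14, interest score 11 + 15 + 8 + 17 = 51.
No other feasible combination does better.

51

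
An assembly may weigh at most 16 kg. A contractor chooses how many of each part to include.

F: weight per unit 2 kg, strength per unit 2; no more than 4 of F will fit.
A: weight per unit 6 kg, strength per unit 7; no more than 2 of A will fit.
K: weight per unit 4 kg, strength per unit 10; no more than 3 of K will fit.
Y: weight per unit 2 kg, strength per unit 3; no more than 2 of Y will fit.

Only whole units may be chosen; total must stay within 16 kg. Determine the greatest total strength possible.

36

K has the best ratio (10/4); taking only K gives at most 3×10 = 30 (stopped by the supply cap of 3).
Mixing does better — 3×K and 2×Y: weight 16 ≤ 16, strength 3·10 + 2·3 = 36.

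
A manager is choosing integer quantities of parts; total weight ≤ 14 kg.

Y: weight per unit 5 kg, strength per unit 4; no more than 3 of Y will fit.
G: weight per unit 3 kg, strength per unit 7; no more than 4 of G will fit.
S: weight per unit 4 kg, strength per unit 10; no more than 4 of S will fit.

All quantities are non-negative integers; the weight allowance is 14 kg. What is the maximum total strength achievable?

This is a bounded integer knapsack.
S has the best ratio (10/4); taking only S gives at most 3×10 = 30 (stopped by the weight limit).
Mixing does better — 2×G and 2×S: weight 14 ≤ 14, strength 2·7 + 2·10 = 34.

34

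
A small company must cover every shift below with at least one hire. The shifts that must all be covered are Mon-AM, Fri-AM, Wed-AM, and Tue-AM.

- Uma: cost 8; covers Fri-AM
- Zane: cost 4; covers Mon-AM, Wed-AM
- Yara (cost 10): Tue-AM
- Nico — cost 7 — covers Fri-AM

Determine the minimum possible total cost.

This is a weighted set-cover instance.
Choose Zane, Yara, and Nico: together they cover Mon-AM, Fri-AM, Wed-AM, Tue-AM — every shift.
Total cost: 4 + 10 + 7 = 21.
No cover costs less than 21.

21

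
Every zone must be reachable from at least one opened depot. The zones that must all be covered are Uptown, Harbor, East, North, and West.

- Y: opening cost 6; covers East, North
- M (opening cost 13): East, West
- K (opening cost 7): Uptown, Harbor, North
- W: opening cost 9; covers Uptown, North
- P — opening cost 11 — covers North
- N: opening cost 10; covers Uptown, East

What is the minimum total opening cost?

The greedy cost-per-new-zone heuristic would pick K, Y, and M for 26, but a cheaper cover exists.
Choose M and K: together they cover Uptown, Harbor, East, North, West — every zone.
Total opening cost: 13 + 7 = 20.
No cover costs less than 20.

20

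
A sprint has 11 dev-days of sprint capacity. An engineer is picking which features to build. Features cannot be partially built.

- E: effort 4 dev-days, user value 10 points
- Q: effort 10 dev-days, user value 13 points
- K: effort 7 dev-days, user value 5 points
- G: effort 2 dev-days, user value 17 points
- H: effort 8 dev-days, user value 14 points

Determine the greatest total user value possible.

31

Treat it as a binary knapsack problem.
Take G and H: effort 2 + 8 = 10 ≤ 11, user value 17 + 14 = 31.
No other feasible combination does better.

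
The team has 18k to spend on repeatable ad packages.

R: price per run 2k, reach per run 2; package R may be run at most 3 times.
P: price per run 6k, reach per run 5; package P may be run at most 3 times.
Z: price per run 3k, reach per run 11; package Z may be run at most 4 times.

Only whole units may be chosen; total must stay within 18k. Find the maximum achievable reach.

50

Z has the best ratio (11/3); taking only Z gives at most 4×11 = 44 (stopped by the supply cap of 4).
Mixing does better — 3×R and 4×Z: price 18 ≤ 18, reach 3·2 + 4·11 = 50.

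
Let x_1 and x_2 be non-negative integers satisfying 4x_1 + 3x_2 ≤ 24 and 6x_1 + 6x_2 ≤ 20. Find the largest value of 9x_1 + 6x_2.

(x_1,x_2)=(3,0): 4·3+3·0=12≤24, 6·3+6·0=18≤20, objective 27.
(x_1,x_2)=(2,1): 4·2+3·1=11≤24, 6·2+6·1=18≤20, objective 24.
(x_1,x_2)=(2,0): 4·2+3·0=8≤24, 6·2+6·0=12≤20, objective 18.
The best lattice point is (3,0), giving 27.

27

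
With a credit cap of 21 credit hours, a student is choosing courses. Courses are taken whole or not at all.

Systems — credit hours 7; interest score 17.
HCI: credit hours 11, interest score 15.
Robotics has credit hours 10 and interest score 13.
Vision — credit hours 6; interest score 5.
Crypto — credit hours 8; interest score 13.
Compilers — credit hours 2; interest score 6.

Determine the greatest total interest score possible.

This is a 0-1 knapsack instance.
Systems + HCI + Compilers: credit hours 7 + 11 + 2 = 20 ≤ 21, interest score 17 + 15 + 6 = 38.
Systems + Crypto + Compilers: credit hours 7 + 8 + 2 = 17 ≤ 21, interest score 17 + 13 + 6 = 36.
Best is Systems, HCI, and Compilers with total interest score 38.

38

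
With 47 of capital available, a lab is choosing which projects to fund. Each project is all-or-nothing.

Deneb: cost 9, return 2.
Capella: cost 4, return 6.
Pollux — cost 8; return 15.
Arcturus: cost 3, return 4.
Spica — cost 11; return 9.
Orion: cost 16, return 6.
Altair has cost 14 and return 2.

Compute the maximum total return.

40

Take Capella, Pollux, Arcturus, Spica, and Orion: cost 4 + 8 + 3 + 11 + 16 = 42 ≤ 47, return 6 + 15 + 4 + 9 + 6 = 40.
No other feasible combination does better.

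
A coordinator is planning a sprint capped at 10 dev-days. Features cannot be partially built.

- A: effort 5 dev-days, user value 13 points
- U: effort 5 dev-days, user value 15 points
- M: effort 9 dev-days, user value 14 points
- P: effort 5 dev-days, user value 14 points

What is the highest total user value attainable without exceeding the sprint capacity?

29

U + P: effort 5 + 5 = 10 ≤ 10, user value 15 + 14 = 29.
A + U: effort 5 + 5 = 10 ≤ 10, user value 13 + 15 = 28.
A + P: effort 5 + 5 = 10 ≤ 10, user value 13 + 14 = 27.
Best is U and P with total user value 29.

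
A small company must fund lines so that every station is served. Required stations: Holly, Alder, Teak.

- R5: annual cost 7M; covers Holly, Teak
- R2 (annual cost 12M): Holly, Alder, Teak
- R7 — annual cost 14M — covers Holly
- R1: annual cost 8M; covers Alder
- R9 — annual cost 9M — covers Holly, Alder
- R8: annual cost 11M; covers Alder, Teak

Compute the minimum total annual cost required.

The greedy cost-per-new-station heuristic would pick R5 and R1 for 15, but a cheaper cover exists.
R2 alone covers Holly, Alder, Teak — every station.
Total annual cost: 12.
No cover costs less than 12.

12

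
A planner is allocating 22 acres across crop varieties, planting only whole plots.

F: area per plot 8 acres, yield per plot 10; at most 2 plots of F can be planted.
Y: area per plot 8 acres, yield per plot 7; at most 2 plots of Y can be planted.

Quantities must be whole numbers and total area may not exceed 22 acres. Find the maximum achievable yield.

F has the best ratio (10/8); taking only F gives at most 2×10 = 20 (stopped by the area limit).
Optimal: 2×F: area 16 ≤ 22, yield 2·10 = 20.

20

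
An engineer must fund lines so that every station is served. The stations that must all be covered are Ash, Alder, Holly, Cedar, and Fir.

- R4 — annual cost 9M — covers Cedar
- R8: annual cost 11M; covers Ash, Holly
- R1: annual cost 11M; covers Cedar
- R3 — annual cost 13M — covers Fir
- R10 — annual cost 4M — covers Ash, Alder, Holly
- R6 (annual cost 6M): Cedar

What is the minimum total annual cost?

This is an integer covering problem.
Choose R3, R10, and R6: together they cover Ash, Alder, Holly, Cedar, Fir — every station.
Total annual cost: 13 + 4 + 6 = 23.
No cover costs less than 23.

23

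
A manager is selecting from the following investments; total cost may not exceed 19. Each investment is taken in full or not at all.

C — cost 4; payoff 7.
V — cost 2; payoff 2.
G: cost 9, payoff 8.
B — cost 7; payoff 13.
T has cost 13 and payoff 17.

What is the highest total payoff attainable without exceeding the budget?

This is a 0-1 knapsack instance.
Take C, V, and T: cost 4 + 2 + 13 = 19 ≤ 19, payoff 7 + 2 + 17 = 26.
No other feasible combination does better.

26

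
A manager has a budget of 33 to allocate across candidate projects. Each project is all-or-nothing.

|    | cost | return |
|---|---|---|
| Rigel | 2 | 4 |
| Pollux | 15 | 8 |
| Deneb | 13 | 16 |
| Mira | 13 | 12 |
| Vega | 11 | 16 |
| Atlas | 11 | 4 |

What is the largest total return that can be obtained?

36

This is a 0-1 knapsack instance.
Rigel + Deneb + Vega: cost 2 + 13 + 11 = 26 ≤ 33, return 4 + 16 + 16 = 36.
Deneb + Vega: cost 13 + 11 = 24 ≤ 33, return 16 + 16 = 32.
Best is Rigel, Deneb, and Vega with total return 36.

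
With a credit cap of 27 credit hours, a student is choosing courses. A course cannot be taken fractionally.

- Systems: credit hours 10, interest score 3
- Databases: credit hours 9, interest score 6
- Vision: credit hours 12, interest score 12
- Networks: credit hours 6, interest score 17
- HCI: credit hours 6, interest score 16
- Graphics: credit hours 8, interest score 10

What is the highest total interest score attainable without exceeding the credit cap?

45

This is an integer program with binary decision variables.
Networks + HCI + Graphics: credit hours 6 + 6 + 8 = 20 ≤ 27, interest score 17 + 16 + 10 = 43.
Vision + Networks + HCI: credit hours 12 + 6 + 6 = 24 ≤ 27, interest score 12 + 17 + 16 = 45.
Databases + Networks + HCI: credit hours 9 + 6 + 6 = 21 ≤ 27, interest score 6 + 17 + 16 = 39.
Best is Vision, Networks, and HCI with total interest score 45.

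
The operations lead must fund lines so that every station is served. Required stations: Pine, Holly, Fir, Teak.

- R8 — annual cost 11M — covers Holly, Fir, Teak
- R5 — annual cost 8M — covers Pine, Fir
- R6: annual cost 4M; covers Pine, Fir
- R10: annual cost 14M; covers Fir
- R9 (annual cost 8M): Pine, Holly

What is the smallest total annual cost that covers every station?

Choose R8 and R6: together they cover Pine, Holly, Fir, Teak — every station.
Total annual cost: 11 + 4 = 15.

15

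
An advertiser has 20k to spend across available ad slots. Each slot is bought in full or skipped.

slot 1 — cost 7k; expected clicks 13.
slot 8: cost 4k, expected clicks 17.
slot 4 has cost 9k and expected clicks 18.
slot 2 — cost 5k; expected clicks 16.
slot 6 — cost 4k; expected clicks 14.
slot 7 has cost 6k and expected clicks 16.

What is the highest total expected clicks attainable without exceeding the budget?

Allowing fractional choices, the relaxed optimum would be about 65.0, but ad slots are indivisible.
slot 8 + slot 4 + slot 2: cost 4 + 9 + 5 = 18 ≤ 20, expected clicks 17 + 18 + 16 = 51.
slot 8 + slot 2 + slot 6 + slot 7: cost 4 + 5 + 4 + 6 = 19 ≤ 20, expected clicks 17 + 16 + 14 + 16 = 63.
slot 1 + slot 8 + slot 2 + slot 6: cost 7 + 4 + 5 + 4 = 20 ≤ 20, expected clicks 13 + 17 + 16 + 14 = 60.
Best is slot 8, slot 2, slot 6, and slot 7 with total expected clicks 63.

63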